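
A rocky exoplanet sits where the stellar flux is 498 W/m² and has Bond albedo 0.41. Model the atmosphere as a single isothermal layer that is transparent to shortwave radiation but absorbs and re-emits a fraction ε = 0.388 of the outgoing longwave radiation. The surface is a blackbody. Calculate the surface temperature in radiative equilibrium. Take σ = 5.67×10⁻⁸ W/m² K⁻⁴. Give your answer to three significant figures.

200 K

The planet radiates to space at T_e = [S(1−α)/(4σ)]^(1/4) = 189.7 K.
For a single slab of emissivity ε, T_s⁴ = 2T_e⁴/(2−ε); thus T_s = 189.7·(1.241)^(1/4) = 200.2 K.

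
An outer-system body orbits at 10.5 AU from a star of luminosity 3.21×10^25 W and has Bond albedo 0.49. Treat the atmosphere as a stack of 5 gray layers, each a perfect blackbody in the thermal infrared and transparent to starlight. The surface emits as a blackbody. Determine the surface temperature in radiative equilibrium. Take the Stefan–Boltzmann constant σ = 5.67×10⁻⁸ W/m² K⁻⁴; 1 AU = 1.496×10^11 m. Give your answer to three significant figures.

61.1 kelvin

d = 10.5 × 1.496×10^11 m = 1.571×10^12 m.
Flux at the orbit: S = L/(4πd²) = 3.21×10^25/(4π·(1.57×10^12)²) = 1.035 W/m².
OLR = S(1−α)/4 = 0.1320 W/m²; the top layer radiates at T_e = 39.06 K.
With N = 5 opaque layers, T_s = (N+1)^(1/4)·T_e = 6^(1/4)·39.06 = 61.13 K.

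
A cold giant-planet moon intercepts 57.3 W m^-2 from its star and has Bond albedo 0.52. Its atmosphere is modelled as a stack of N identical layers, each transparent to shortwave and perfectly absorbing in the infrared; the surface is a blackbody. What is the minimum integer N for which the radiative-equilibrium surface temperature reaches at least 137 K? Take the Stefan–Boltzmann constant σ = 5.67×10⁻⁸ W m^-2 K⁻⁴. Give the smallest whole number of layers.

OLR = S(1−α)/4 = 6.876 W m^-2; the top layer radiates at T_e = 104.9 K.
Since T_s⁴ = (N+1)T_e⁴, we need N ≥ (T_s/T_e)⁴ − 1 = 1.905.
So N ≥ 1.905; the smallest integer is N = 2.

2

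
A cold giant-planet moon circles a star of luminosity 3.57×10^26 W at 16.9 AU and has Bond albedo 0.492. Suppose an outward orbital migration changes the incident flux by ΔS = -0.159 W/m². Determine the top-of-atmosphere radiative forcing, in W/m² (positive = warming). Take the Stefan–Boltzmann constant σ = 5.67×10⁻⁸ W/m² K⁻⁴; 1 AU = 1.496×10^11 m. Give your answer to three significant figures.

d = 16.9 × 1.496×10^11 m = 2.528×10^12 m.
S = L/(4πd²) = 4.444 W/m².
ΔF = Δ[S(1−α)]/4 = (1−0.492)·-0.159/4 = -0.02019 W/m².

-0.0202 W/m²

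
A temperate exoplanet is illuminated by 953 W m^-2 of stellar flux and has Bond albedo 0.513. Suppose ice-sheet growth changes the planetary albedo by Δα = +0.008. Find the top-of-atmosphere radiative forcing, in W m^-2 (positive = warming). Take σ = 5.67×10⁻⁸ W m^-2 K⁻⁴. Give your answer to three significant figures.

-1.91 W m^-2

TOA radiative forcing: ΔF = −S·Δα/4 = −953.0·(+0.008)/4 = -1.906 W m^-2.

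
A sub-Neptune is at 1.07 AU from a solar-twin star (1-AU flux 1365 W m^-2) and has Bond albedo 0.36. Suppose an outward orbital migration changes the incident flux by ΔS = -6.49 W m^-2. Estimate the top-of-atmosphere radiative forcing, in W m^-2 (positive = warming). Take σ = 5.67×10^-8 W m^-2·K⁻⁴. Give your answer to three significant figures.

By the inverse-square law, S = 1365/1.07² = 1192 W m^-2.
Only a fraction (1−α) is absorbed and it's spread over 4πR², so ΔF = (1−α)ΔS/4 = -1.038 W m^-2.

-1.04 W m^-2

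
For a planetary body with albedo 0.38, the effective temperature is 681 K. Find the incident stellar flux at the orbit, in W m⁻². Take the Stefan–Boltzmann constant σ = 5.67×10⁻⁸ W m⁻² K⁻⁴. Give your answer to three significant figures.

78700 W m⁻²

Invert the energy balance for S: S = 4σT⁴/(1−α).
σT⁴ = 5.67×10⁻⁸·(681)⁴ = 12190 W m⁻².
S = 4·12190/0.62 = 78680 W m⁻².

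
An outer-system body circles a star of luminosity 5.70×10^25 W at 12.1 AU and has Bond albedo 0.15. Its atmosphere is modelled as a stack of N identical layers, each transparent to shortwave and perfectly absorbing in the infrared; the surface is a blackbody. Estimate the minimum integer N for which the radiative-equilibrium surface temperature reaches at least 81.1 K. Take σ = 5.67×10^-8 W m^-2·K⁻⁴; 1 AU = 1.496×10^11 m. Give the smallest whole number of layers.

8

Orbital distance: d = 12.1 AU = 1.810×10^12 m.
S = L/(4πd²) = 1.384 W m^-2.
OLR = S(1−α)/4 = 0.2942 W m^-2; the top layer radiates at T_e = 47.73 K.
Since T_s⁴ = (N+1)T_e⁴, we need N ≥ (T_s/T_e)⁴ − 1 = 7.338.
The minimum whole number is N = 8.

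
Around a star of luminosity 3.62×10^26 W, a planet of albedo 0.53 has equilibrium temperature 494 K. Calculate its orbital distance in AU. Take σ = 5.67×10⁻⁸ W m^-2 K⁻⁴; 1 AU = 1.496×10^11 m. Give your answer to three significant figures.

The flux needed for this T is 4σT⁴/(1−0.53) = 28740 W m^-2.
S = L/(4πd²) → d = √(L/4πS) = √(3.62×10^26/(4π·28740)) = 3.166×10^10 m = 0.2116 AU.

0.212 AU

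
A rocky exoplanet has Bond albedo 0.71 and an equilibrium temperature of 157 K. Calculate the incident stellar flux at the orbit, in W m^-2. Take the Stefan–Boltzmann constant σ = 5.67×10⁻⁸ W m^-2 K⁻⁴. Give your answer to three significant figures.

475 W m^-2

Invert the energy balance for S: S = 4σT⁴/(1−α).
σT⁴ = 5.67×10⁻⁸·(157)⁴ = 34.45 W m^-2.
So S = 4×34.45/(1−0.71) = 475.2 W m^-2.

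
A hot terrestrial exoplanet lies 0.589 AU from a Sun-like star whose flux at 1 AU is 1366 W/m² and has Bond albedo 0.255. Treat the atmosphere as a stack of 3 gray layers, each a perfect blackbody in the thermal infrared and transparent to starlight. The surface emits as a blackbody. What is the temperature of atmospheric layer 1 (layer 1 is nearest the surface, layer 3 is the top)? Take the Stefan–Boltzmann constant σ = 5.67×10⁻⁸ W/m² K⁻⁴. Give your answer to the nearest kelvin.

Flux at the orbit: S = 1366/(0.589)² = 3937 W/m².
The effective emission temperature is T_e = [S(1−α)/(4σ)]^¼ = 337.2 K.
The net upward flux σT_e⁴ is constant between every pair of levels, so T_k⁴ = (N+1−k)T_e⁴.
T_1 = (3)^(1/4)·337.2 = 443.8 K.

444 K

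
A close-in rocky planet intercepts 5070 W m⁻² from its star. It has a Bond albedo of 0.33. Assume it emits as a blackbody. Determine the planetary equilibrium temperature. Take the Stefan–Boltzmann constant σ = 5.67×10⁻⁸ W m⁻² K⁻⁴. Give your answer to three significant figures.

Averaging over the sphere, the absorbed flux is S(1−α)/4 = 849.2 W m⁻².
Balancing against σT⁴: T = (849.2/5.67×10⁻⁸)^(1/4) = 349.8 K.

350 K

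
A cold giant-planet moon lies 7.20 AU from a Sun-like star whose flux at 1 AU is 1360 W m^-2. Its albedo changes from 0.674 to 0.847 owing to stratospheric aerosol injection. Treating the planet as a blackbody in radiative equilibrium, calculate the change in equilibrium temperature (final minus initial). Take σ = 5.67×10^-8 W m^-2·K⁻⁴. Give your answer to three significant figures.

By the inverse-square law, S = 1360/7.20² = 26.23 W m^-2.
Before: T₁ = [26.23·0.326/(4σ)]^(1/4) = 78.36 K.
After:  T₂ = [26.23·0.153/(4σ)]^(1/4) = 64.86 K.
Change: 64.86 − 78.36 = -13.50 K.

-13.5 K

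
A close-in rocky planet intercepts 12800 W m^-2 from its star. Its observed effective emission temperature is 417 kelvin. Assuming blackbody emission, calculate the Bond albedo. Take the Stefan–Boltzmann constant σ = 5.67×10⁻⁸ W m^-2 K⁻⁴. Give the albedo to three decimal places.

Energy balance: S(1−α)/4 = σT⁴, so 1−α = 4σT⁴/S.
4σT⁴ = 4·5.67×10⁻⁸·(417)⁴ = 6858 W m^-2.
Hence α = 1 − 6858/12800 = 0.4642.

0.464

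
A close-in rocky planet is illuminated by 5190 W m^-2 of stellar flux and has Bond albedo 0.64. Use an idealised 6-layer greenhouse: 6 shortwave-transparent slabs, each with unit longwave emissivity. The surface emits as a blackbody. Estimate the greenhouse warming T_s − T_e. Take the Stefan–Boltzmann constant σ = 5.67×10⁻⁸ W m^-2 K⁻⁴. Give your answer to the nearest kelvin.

Top-of-atmosphere balance: σT_e⁴ = S(1−α)/4 = 467.1 W m^-2 → T_e = 301.3 K.
Surface: T_s = (7)^¼·T_e = 490.0 K.
Warming: T_s − T_e = 188.8 K.

189 K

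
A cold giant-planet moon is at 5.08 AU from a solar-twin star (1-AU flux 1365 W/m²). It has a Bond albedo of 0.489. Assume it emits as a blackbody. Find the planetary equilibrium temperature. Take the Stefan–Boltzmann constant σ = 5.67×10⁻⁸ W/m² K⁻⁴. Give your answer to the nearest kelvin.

104 K

Flux at the orbit: S = 1365/(5.08)² = 52.89 W/m².
Absorbed flux (global mean): S(1−α)/4 = 52.89·0.511/4 = 6.757 W/m².
Set σT⁴ = 6.757 → T = (6.757/σ)^(1/4) = 104.5 K.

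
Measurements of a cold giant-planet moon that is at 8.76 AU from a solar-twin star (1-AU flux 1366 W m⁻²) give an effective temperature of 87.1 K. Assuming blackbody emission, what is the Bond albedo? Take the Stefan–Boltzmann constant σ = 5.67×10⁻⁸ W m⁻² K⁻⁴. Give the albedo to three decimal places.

Flux at the orbit: S = 1366/(8.76)² = 17.80 W m⁻².
From σT⁴ = S(1−α)/4 we invert for α: 1−α = 4σT⁴/S.
σT⁴ = 3.263 W m⁻², so 4σT⁴ = 13.05 W m⁻².
1−α = 13.05/17.80 = 0.7333, so α = 0.2667.

0.267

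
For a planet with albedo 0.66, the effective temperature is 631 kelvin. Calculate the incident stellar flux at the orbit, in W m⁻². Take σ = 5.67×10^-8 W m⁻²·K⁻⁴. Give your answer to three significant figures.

1.06×10^5 W m⁻²

From S(1−α)/4 = σT⁴: S = 4σT⁴/(1−α).
σT⁴ = 5.67×10⁻⁸·(631)⁴ = 8989 W m⁻².
So S = 4×8989/(1−0.66) = 1.058×10^5 W m⁻².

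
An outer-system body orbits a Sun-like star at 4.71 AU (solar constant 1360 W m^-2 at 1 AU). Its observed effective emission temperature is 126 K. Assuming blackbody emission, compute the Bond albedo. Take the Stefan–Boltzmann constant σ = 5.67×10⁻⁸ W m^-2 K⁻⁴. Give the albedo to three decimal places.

Flux at the orbit: S = 1360/(4.71)² = 61.31 W m^-2.
From σT⁴ = S(1−α)/4 we invert for α: 1−α = 4σT⁴/S.
4σT⁴ = 4·5.67×10⁻⁸·(126)⁴ = 57.16 W m^-2.
Hence α = 1 − 57.16/61.31 = 0.0675.

0.068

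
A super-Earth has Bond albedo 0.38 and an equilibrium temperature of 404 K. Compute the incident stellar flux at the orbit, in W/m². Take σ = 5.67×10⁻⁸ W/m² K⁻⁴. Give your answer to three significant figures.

Invert the energy balance for S: S = 4σT⁴/(1−α).
σT⁴ = 5.67×10⁻⁸·(404)⁴ = 1510 W/m².
S = 4·1510/0.62 = 9745 W/m².

9740 W/m²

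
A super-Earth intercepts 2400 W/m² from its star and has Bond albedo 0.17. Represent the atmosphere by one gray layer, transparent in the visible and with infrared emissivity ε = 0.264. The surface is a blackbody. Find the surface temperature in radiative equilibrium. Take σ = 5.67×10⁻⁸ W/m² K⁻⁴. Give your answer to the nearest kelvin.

The planet radiates to space at T_e = [S(1−α)/(4σ)]^(1/4) = 306.1 K.
The surface balance (absorbed SW + ε·downward IR = σT_s⁴) with T_a⁴ = T_s⁴/2 reduces to T_s = T_e·[2/(2−ε)]^¼ = 317.2 K.

317 kelvin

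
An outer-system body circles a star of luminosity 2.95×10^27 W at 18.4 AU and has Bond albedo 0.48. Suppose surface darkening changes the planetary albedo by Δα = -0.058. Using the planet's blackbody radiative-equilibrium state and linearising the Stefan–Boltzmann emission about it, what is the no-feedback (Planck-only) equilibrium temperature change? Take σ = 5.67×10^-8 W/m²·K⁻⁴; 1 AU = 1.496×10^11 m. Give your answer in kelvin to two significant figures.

2.6 K

d = 18.4 × 1.496×10^11 m = 2.753×10^12 m.
Spreading L over a sphere of radius d: S = 2.95×10^27/(4π·2.75×10^12²) = 30.98 W/m².
The baseline emission temperature is T_e = 91.81 K.
The change in absorbed flux is Δ[S(1−α)/4] = −SΔα/4 = 0.4492 W/m².
Linearising σT⁴ gives d(σT⁴)/dT = 4σT_e³ = 0.1755 W/m² per K.
Hence the no-feedback warming is ΔF/(4σT_e³) = 2.56 K.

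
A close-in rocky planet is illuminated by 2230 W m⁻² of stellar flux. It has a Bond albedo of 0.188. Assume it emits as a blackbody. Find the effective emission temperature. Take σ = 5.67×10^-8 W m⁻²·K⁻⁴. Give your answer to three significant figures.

299 K

Absorbed flux (global mean): S(1−α)/4 = 2230·0.812/4 = 452.7 W m⁻².
Balancing against σT⁴: T = (452.7/5.67×10⁻⁸)^(1/4) = 298.9 K.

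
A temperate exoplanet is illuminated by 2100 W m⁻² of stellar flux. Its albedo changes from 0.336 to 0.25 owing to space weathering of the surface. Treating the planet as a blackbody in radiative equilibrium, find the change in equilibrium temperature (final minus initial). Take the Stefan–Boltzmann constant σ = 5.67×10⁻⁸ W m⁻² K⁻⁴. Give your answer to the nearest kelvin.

9 K

Before: T₁ = [2100·0.664/(4σ)]^(1/4) = 280.0 K.
Final:   T₂ = [S(1−0.25)/(4σ)]^(1/4) = 288.7 K.
Change: 288.7 − 280.0 = 8.657 K.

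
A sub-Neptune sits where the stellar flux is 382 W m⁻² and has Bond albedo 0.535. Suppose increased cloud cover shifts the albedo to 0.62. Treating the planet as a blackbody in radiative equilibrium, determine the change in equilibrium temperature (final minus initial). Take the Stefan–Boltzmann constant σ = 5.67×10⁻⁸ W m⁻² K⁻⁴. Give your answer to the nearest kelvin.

-8 K

With α = 0.535, T₁ = 167.3 K.
With α = 0.62, T₂ = 159.1 K.
ΔT = T₂ − T₁ = -8.233 K.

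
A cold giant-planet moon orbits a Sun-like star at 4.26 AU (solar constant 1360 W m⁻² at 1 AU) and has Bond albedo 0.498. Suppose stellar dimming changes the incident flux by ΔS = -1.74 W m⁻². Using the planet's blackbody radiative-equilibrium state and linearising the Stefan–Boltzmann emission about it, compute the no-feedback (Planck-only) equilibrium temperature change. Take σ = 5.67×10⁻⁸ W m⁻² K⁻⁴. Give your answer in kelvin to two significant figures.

-0.66 K

Irradiance scales as 1/d², so S = 1360 W m⁻² × (1/4.26)² = 74.94 W m⁻².
Unperturbed T_e = [74.94·(1−0.498)/(4σ)]^¼ = 113.5 K.
ΔF = Δ[S(1−α)]/4 = (1−0.498)·-1.74/4 = -0.2184 W m⁻².
Linearising σT⁴ gives d(σT⁴)/dT = 4σT_e³ = 0.3315 W m⁻² per K.
Hence the no-feedback warming is ΔF/(4σT_e³) = -0.659 K.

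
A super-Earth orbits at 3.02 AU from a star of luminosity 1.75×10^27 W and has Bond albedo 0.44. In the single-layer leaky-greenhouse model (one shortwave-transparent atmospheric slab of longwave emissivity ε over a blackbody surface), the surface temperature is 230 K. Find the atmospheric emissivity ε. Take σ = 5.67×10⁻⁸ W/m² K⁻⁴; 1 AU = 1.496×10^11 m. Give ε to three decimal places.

0.796

Orbital distance: d = 3.02 AU = 4.518×10^11 m.
Spreading L over a sphere of radius d: S = 1.75×10^27/(4π·4.52×10^11²) = 682.3 W/m².
First, T_e = [682.3·(1−0.44)/(4σ)]^(1/4) = 202.6 K.
Since (2−ε)/2 = (T_e/T_s)⁴ = 0.6020, ε = 0.7960.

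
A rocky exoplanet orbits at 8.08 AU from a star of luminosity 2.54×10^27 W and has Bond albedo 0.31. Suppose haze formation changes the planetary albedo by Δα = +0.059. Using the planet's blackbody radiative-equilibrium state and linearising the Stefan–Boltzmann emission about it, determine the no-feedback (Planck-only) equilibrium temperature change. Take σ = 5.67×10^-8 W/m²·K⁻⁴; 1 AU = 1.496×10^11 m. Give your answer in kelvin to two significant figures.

-3.1 kelvin

d = 8.08 × 1.496×10^11 m = 1.209×10^12 m.
Flux at the orbit: S = L/(4πd²) = 2.54×10^27/(4π·(1.21×10^12)²) = 138.3 W/m².
Reference equilibrium: T_e = [S(1−α)/(4σ)]^(1/4) = 143.2 K.
The change in absorbed flux is Δ[S(1−α)/4] = −SΔα/4 = -2.040 W/m².
The Planck feedback parameter is 4σT_e³ = 0.6664 W/m²/K.
ΔT₀ = ΔF/λ_P = -2.040/0.6664 = -3.06 K.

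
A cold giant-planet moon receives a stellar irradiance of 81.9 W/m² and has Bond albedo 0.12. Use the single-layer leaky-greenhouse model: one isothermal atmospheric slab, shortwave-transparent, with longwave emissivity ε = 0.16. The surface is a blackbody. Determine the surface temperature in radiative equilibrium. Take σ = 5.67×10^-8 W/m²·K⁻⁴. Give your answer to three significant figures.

The planet radiates to space at T_e = [S(1−α)/(4σ)]^(1/4) = 133.5 K.
Surface balance with a leaky layer gives σT_s⁴ = σT_e⁴·2/(2−ε), so T_s = T_e·[2/(2−0.16)]^(1/4) = 136.3 K.

136 K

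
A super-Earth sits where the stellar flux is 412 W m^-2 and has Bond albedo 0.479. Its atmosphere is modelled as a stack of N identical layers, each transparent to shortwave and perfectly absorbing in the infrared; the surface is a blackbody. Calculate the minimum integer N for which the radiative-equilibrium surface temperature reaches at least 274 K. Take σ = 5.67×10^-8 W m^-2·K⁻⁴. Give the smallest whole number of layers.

5

The effective emission temperature is T_e = [S(1−α)/(4σ)]^¼ = 175.4 K.
Since T_s⁴ = (N+1)T_e⁴, we need N ≥ (T_s/T_e)⁴ − 1 = 4.955.
Rounding up, N = 5.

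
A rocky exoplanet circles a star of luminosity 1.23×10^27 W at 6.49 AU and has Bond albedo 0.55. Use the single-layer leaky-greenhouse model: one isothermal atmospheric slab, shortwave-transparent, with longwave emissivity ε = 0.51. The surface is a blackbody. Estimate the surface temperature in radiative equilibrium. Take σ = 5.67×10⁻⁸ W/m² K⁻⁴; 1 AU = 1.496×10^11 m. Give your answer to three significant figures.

Orbital distance: d = 6.49 AU = 9.709×10^11 m.
Flux at the orbit: S = L/(4πd²) = 1.23×10^27/(4π·(9.71×10^11)²) = 103.8 W/m².
Effective emission temperature (TOA balance): σT_e⁴ = S(1−α)/4 = 11.68 W/m² → T_e = 119.8 K.
For a single slab of emissivity ε, T_s⁴ = 2T_e⁴/(2−ε); thus T_s = 119.8·(1.342)^(1/4) = 129.0 K.

129 K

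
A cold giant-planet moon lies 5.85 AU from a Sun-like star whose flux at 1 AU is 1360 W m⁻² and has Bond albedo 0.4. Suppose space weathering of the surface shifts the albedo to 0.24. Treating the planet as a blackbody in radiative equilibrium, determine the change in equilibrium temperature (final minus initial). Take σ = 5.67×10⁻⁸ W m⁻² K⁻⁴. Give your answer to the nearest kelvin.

6 K

By the inverse-square law, S = 1360/5.85² = 39.74 W m⁻².
Initial: T₁ = [S(1−0.4)/(4σ)]^(1/4) = 101.3 K.
With α = 0.24, T₂ = 107.4 K.
ΔT = T₂ − T₁ = 6.164 K.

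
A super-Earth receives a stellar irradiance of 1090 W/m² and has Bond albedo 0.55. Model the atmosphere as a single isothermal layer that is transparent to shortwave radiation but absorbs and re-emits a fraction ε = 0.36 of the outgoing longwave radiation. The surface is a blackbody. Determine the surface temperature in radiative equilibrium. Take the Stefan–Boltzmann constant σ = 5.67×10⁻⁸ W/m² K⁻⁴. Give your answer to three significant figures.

227 K

Effective emission temperature (TOA balance): σT_e⁴ = S(1−α)/4 = 122.6 W/m² → T_e = 215.6 K.
For a single slab of emissivity ε, T_s⁴ = 2T_e⁴/(2−ε); thus T_s = 215.6·(1.22)^(1/4) = 226.6 K.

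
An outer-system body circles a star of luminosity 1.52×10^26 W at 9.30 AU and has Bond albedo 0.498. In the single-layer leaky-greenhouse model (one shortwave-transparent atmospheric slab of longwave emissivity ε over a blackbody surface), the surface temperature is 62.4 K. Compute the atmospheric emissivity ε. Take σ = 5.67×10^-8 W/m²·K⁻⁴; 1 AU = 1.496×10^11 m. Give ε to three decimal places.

d = 9.30 × 1.496×10^11 m = 1.391×10^12 m.
Spreading L over a sphere of radius d: S = 1.52×10^26/(4π·1.39×10^12²) = 6.249 W/m².
Effective temperature: T_e = [S(1−α)/(4σ)]^(1/4) = 60.98 K.
T_s⁴ = T_e⁴·2/(2−ε) → ε = 2 − 2(T_e/T_s)⁴ = 2 − 2·(60.98/62.4)⁴ = 0.1754.

0.175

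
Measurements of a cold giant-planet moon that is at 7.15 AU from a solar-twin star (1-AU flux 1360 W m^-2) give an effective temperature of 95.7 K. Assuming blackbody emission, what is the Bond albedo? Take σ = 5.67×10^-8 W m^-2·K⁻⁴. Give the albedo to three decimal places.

Irradiance scales as 1/d², so S = 1360 W m^-2 × (1/7.15)² = 26.60 W m^-2.
Energy balance: S(1−α)/4 = σT⁴, so 1−α = 4σT⁴/S.
σT⁴ = 4.756 W m^-2, so 4σT⁴ = 19.02 W m^-2.
Hence α = 1 − 19.02/26.60 = 0.2849.

0.285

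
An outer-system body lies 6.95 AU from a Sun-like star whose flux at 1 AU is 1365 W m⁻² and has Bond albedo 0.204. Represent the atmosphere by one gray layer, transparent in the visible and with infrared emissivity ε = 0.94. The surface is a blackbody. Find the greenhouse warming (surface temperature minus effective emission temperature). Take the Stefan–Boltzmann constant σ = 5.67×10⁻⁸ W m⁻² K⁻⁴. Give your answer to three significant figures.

Irradiance scales as 1/d², so S = 1365 W m⁻² × (1/6.95)² = 28.26 W m⁻².
Effective emission temperature (TOA balance): σT_e⁴ = S(1−α)/4 = 5.624 W m⁻² → T_e = 99.79 K.
For a single slab of emissivity ε, T_s⁴ = 2T_e⁴/(2−ε); thus T_s = 99.79·(1.887)^(1/4) = 117.0 K.
Greenhouse warming: T_s − T_e = 17.17 K.

17.2 K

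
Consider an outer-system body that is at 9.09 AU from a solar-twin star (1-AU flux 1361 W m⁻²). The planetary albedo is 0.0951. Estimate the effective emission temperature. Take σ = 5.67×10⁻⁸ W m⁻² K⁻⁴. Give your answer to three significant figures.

90.0 K

Irradiance scales as 1/d², so S = 1361 W m⁻² × (1/9.09)² = 16.47 W m⁻².
Absorbed flux (global mean): S(1−α)/4 = 16.47·0.905/4 = 3.726 W m⁻².
In equilibrium σT⁴ equals this, so T = 90.04 K.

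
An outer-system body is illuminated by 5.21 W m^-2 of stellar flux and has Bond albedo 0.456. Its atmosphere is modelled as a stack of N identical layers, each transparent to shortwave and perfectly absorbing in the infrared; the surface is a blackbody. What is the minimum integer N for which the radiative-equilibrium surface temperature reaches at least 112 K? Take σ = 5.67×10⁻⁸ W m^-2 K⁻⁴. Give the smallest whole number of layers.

OLR = S(1−α)/4 = 0.7086 W m^-2; the top layer radiates at T_e = 59.46 K.
Need (N+1)T_e⁴ ≥ T_s⁴, i.e. N+1 ≥ (112/59.46)⁴ = 12.592.
Rounding up, N = 12.

12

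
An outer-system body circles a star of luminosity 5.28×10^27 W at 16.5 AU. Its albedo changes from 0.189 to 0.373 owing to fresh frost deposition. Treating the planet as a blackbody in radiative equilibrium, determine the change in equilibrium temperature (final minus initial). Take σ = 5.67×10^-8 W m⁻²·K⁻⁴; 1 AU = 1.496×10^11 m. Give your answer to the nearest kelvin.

Orbital distance: d = 16.5 AU = 2.468×10^12 m.
Spreading L over a sphere of radius d: S = 5.28×10^27/(4π·2.47×10^12²) = 68.96 W m⁻².
With α = 0.189, T₁ = 125.3 K.
Final:   T₂ = [S(1−0.373)/(4σ)]^(1/4) = 117.5 K.
Change: 117.5 − 125.3 = -7.808 K.

-8 K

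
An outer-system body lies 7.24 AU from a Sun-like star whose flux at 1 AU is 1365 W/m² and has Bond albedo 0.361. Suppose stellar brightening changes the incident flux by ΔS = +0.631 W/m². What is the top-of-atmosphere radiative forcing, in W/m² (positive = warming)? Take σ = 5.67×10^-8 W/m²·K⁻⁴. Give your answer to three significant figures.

0.101 W/m²

Flux at the orbit: S = 1365/(7.24)² = 26.04 W/m².
Only a fraction (1−α) is absorbed and it's spread over 4πR², so ΔF = (1−α)ΔS/4 = 0.1008 W/m².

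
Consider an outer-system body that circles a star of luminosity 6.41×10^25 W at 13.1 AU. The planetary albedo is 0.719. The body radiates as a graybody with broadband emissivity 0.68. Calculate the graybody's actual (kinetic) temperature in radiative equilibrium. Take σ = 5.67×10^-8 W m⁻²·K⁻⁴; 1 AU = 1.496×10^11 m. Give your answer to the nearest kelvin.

39 K

Orbital distance: d = 13.1 AU = 1.960×10^12 m.
Flux at the orbit: S = L/(4πd²) = 6.41×10^25/(4π·(1.96×10^12)²) = 1.328 W m⁻².
Averaging over the sphere, the absorbed flux is S(1−α)/4 = 0.09330 W m⁻².
Radiative balance εσT⁴ = 0.09330 gives T = [0.09330/(0.68·σ)]^(1/4) = 39.44 K.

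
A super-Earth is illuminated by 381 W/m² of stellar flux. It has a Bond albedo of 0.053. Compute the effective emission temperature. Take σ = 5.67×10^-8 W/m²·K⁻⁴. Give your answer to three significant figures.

200 kelvin

Averaging over the sphere, the absorbed flux is S(1−α)/4 = 90.20 W/m².
Set σT⁴ = 90.20 → T = (90.20/σ)^(1/4) = 199.7 K.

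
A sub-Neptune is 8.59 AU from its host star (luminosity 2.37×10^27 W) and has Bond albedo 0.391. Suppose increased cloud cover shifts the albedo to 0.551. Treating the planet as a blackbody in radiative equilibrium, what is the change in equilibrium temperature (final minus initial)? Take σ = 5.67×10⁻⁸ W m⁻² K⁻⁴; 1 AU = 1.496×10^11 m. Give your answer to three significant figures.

-9.71 K

d = 8.59 × 1.496×10^11 m = 1.285×10^12 m.
Spreading L over a sphere of radius d: S = 2.37×10^27/(4π·1.29×10^12²) = 114.2 W m⁻².
With α = 0.391, T₁ = 132.3 K.
After:  T₂ = [114.2·0.449/(4σ)]^(1/4) = 122.6 K.
Change: 122.6 − 132.3 = -9.709 K.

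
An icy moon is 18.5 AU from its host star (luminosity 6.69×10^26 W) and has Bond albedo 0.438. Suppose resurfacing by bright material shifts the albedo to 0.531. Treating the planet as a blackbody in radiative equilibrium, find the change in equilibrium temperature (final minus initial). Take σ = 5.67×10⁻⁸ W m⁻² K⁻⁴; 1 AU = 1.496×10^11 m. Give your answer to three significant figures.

-2.85 kelvin

d = 18.5 × 1.496×10^11 m = 2.768×10^12 m.
Flux at the orbit: S = L/(4πd²) = 6.69×10^26/(4π·(2.77×10^12)²) = 6.950 W m⁻².
Before: T₁ = [6.950·0.562/(4σ)]^(1/4) = 64.42 K.
With α = 0.531, T₂ = 61.57 K.
Change: 61.57 − 64.42 = -2.849 K.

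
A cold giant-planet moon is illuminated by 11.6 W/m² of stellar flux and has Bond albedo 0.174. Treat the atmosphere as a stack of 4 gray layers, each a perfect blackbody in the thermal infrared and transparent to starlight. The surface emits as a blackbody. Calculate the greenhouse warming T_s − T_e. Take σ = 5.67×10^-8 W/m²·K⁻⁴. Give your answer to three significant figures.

39.9 K

OLR = S(1−α)/4 = 2.395 W/m²; the top layer radiates at T_e = 80.62 K.
Surface: T_s = (5)^¼·T_e = 120.6 K.
Warming: T_s − T_e = 39.94 K.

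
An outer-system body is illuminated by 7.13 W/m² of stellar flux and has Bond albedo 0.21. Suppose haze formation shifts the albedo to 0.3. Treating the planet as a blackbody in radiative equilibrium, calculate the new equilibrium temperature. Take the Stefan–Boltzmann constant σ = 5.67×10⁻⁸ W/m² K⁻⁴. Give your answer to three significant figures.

68.5 K

With the new albedo, S(1−α₂)/4 = 1.248 W/m², so T₂ = 68.49 K.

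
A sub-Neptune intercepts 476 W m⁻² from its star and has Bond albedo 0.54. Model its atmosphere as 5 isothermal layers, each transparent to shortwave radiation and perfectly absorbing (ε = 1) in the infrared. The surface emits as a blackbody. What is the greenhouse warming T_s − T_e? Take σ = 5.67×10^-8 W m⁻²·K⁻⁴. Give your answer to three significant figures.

The effective emission temperature is T_e = [S(1−α)/(4σ)]^¼ = 176.3 K.
T_s = (N+1)^(1/4)·T_e = 275.9 K.
So the greenhouse effect raises the surface by 275.9 − 176.3 = 99.61 K.

99.6 K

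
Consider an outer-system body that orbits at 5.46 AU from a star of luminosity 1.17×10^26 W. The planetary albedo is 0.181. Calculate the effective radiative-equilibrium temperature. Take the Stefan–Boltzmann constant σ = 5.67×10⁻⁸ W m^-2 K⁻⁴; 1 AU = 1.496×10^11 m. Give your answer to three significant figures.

d = 5.46 × 1.496×10^11 m = 8.168×10^11 m.
S = L/(4πd²) = 13.95 W m^-2.
Averaging over the sphere, the absorbed flux is S(1−α)/4 = 2.857 W m^-2.
Balancing against σT⁴: T = (2.857/5.67×10⁻⁸)^(1/4) = 84.25 K.

84.3 kelvin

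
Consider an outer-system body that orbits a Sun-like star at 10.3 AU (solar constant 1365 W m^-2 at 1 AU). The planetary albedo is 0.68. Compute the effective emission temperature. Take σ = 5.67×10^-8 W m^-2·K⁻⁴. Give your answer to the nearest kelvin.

65 K

By the inverse-square law, S = 1365/10.3² = 12.87 W m^-2.
Averaging over the sphere, the absorbed flux is S(1−α)/4 = 1.029 W m^-2.
Balancing against σT⁴: T = (1.029/5.67×10⁻⁸)^(1/4) = 65.27 K.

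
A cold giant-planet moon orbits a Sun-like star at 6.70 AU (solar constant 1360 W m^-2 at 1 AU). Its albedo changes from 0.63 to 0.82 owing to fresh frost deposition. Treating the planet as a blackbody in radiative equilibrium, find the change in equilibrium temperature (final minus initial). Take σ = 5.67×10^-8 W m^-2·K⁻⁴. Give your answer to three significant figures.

By the inverse-square law, S = 1360/6.70² = 30.30 W m^-2.
With α = 0.63, T₁ = 83.85 K.
After:  T₂ = [30.30·0.18/(4σ)]^(1/4) = 70.03 K.
ΔT = T₂ − T₁ = -13.82 K.

-13.8 K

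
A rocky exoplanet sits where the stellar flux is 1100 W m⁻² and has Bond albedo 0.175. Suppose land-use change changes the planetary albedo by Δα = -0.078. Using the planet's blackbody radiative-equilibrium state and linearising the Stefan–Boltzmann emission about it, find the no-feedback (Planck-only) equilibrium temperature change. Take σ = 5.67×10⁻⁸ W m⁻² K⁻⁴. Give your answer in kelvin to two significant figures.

The baseline emission temperature is T_e = 251.5 K.
The change in absorbed flux is Δ[S(1−α)/4] = −SΔα/4 = 21.45 W m⁻².
Planck response: λ_P = 4σT_e³ = 4·5.67×10⁻⁸·(251.5)³ = 3.608 W m⁻²/K.
ΔT₀ = ΔF/λ_P = 21.45/3.608 = 5.94 K.

5.9 K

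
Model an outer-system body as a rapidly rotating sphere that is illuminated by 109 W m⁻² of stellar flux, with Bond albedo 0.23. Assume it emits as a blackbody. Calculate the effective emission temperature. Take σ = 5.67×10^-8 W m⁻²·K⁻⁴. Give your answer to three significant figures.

Absorbed flux (global mean): S(1−α)/4 = 109.0·0.77/4 = 20.98 W m⁻².
Set σT⁴ = 20.98 → T = (20.98/σ)^(1/4) = 138.7 K.

139 K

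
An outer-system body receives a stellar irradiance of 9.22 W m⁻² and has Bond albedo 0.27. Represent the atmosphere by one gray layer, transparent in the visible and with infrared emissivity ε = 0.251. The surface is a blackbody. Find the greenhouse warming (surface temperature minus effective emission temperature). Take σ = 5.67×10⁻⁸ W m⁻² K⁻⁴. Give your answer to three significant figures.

2.52 K

Effective emission temperature (TOA balance): σT_e⁴ = S(1−α)/4 = 1.683 W m⁻² → T_e = 73.81 K.
For a single slab of emissivity ε, T_s⁴ = 2T_e⁴/(2−ε); thus T_s = 73.81·(1.144)^(1/4) = 76.32 K.
T_s − T_e = 76.32 − 73.81 = 2.516 K.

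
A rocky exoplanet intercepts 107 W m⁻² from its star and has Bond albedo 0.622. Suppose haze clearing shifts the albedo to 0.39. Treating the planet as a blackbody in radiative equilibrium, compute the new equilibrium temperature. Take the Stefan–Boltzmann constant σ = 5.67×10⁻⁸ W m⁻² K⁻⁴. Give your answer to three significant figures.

New equilibrium: T₂ = [(1−0.39)·107.0/(4σ)]^(1/4) = 130.2 K.

130 K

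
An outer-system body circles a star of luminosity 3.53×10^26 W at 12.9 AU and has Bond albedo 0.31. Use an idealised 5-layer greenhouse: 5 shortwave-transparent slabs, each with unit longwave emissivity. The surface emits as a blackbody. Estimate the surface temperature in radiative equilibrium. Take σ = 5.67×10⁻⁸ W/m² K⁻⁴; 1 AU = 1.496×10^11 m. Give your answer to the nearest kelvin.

d = 12.9 × 1.496×10^11 m = 1.930×10^12 m.
S = L/(4πd²) = 7.543 W/m².
OLR = S(1−α)/4 = 1.301 W/m²; the top layer radiates at T_e = 69.21 K.
With N = 5 opaque layers, T_s = (N+1)^(1/4)·T_e = 6^(1/4)·69.21 = 108.3 K.

108 K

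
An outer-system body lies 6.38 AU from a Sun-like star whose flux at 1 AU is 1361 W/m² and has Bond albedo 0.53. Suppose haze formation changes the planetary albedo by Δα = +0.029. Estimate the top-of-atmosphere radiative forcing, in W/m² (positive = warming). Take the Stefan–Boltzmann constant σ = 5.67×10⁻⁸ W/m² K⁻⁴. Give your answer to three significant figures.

Irradiance scales as 1/d², so S = 1361 W/m² × (1/6.38)² = 33.44 W/m².
TOA radiative forcing: ΔF = −S·Δα/4 = −33.44·(+0.029)/4 = -0.2424 W/m².

-0.242 W/m²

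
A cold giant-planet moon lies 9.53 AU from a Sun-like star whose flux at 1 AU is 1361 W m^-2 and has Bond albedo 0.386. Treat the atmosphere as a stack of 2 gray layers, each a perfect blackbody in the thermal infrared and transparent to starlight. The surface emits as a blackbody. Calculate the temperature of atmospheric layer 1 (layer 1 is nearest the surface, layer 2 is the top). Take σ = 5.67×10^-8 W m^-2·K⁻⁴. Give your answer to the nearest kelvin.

Irradiance scales as 1/d², so S = 1361 W m^-2 × (1/9.53)² = 14.99 W m^-2.
OLR = S(1−α)/4 = 2.300 W m^-2; the top layer radiates at T_e = 79.81 K.
The net upward flux σT_e⁴ is constant between every pair of levels, so T_k⁴ = (N+1−k)T_e⁴.
With k = 1: T_1 = (2+1−1)^¼·79.81 K = 94.91 K.

95 kelvin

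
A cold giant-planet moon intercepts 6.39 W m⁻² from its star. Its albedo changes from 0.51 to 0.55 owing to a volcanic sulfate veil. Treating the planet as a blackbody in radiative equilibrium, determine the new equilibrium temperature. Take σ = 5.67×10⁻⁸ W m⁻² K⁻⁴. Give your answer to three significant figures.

59.7 K

T₂ = [S(1−α₂)/(4σ)]^(1/4) = [6.390·0.45/(4σ)]^(1/4) = 59.67 K.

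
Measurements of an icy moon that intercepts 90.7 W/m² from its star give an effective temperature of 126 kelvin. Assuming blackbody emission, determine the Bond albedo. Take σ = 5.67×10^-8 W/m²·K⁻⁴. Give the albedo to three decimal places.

Energy balance: S(1−α)/4 = σT⁴, so 1−α = 4σT⁴/S.
4σT⁴ = 4·5.67×10⁻⁸·(126)⁴ = 57.16 W/m².
1−α = 57.16/90.70 = 0.6303, so α = 0.3697.

0.370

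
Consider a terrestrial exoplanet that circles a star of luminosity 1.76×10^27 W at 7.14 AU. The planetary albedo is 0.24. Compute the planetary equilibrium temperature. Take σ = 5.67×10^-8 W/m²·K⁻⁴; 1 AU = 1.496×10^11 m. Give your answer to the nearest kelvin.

142 kelvin

d = 7.14 × 1.496×10^11 m = 1.068×10^12 m.
S = L/(4πd²) = 122.8 W/m².
The planet absorbs (1−α)S over its disc πR² and re-emits over 4πR², so the mean absorbed flux is (1−0.24)·122.8/4 = 23.32 W/m².
Set σT⁴ = 23.32 → T = (23.32/σ)^(1/4) = 142.4 K.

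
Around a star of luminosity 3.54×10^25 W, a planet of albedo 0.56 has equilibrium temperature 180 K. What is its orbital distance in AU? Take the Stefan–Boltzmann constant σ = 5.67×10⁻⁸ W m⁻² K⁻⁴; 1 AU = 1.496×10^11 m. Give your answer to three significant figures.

0.482 AU

The flux needed for this T is 4σT⁴/(1−0.56) = 541.1 W m⁻².
Then d = [L/(4πS)]^(1/2) = 7.215×10^10 m, i.e. 0.4823 AU.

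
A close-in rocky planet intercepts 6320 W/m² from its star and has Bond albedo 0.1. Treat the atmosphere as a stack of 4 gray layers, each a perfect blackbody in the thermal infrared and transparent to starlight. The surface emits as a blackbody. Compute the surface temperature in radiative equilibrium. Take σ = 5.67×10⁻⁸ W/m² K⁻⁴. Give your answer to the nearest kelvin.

OLR = S(1−α)/4 = 1422 W/m²; the top layer radiates at T_e = 398.0 K.
With N = 4 opaque layers, T_s = (N+1)^(1/4)·T_e = 5^(1/4)·398.0 = 595.1 K.

595 K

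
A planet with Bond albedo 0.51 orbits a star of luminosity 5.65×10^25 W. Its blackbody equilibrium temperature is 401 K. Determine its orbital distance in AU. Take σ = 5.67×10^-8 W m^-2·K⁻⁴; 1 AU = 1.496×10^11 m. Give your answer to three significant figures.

Energy balance gives S = 4σT⁴/(1−α) = 11970 W m^-2.
S = L/(4πd²) → d = √(L/4πS) = √(5.65×10^25/(4π·11970)) = 1.938×10^10 m = 0.1296 AU.

0.130 AU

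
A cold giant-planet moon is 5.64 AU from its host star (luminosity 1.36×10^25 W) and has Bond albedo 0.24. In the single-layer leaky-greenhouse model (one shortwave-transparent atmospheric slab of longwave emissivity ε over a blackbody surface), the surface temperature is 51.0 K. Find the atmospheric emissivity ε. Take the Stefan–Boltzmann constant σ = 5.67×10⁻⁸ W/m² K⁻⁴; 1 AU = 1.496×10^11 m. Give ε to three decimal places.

Orbital distance: d = 5.64 AU = 8.437×10^11 m.
Spreading L over a sphere of radius d: S = 1.36×10^25/(4π·8.44×10^11²) = 1.520 W/m².
First, T_e = [1.520·(1−0.24)/(4σ)]^(1/4) = 47.51 K.
Inverting T_s⁴ = 2T_e⁴/(2−ε): (T_e/T_s)⁴ = 0.7530, so ε = 2(1 − 0.7530) = 0.4940.

0.494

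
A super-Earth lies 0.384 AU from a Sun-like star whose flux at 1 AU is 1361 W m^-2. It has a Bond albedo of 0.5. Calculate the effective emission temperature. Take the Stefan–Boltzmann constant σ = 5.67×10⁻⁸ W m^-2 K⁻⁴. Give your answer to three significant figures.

378 K

By the inverse-square law, S = 1361/0.384² = 9230 W m^-2.
Averaging over the sphere, the absorbed flux is S(1−α)/4 = 1154 W m^-2.
Balancing against σT⁴: T = (1154/5.67×10⁻⁸)^(1/4) = 377.7 K.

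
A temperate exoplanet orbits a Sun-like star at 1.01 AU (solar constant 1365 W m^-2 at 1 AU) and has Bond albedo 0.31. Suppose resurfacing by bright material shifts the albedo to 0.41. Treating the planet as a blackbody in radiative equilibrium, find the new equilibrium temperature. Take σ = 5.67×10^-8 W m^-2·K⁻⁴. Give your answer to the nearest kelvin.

243 kelvin

Flux at the orbit: S = 1365/(1.01)² = 1338 W m^-2.
T₂ = [S(1−α₂)/(4σ)]^(1/4) = [1338·0.59/(4σ)]^(1/4) = 242.9 K.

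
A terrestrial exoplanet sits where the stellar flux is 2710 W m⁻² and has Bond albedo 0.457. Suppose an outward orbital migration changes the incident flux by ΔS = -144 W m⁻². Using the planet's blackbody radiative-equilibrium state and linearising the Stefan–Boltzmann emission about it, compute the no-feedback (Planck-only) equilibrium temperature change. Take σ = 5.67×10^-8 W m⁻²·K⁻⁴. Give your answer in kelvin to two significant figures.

-3.8 kelvin

Unperturbed T_e = [2710·(1−0.457)/(4σ)]^¼ = 283.8 K.
TOA radiative forcing: ΔF = (1−α)ΔS/4 = 0.543·(-144)/4 = -19.55 W m⁻².
Linearising σT⁴ gives d(σT⁴)/dT = 4σT_e³ = 5.185 W m⁻² per K.
Hence the no-feedback warming is ΔF/(4σT_e³) = -3.77 K.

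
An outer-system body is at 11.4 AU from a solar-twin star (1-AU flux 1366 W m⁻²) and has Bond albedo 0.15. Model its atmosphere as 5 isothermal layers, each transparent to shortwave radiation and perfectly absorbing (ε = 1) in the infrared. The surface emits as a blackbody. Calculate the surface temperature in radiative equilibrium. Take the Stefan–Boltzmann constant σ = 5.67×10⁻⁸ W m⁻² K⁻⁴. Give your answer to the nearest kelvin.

124 kelvin

By the inverse-square law, S = 1366/11.4² = 10.51 W m⁻².
Top-of-atmosphere balance: σT_e⁴ = S(1−α)/4 = 2.234 W m⁻² → T_e = 79.22 K.
Layer-by-layer balance gives σT_s⁴ = (N+1)σT_e⁴, so T_s = 6^¼·79.22 = 124.0 K.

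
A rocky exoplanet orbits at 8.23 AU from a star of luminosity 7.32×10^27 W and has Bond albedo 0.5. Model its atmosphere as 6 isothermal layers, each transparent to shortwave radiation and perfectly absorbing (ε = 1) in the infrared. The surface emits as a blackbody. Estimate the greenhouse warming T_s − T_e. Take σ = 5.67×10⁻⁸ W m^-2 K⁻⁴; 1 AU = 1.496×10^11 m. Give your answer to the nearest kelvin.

d = 8.23 × 1.496×10^11 m = 1.231×10^12 m.
Flux at the orbit: S = L/(4πd²) = 7.32×10^27/(4π·(1.23×10^12)²) = 384.3 W m^-2.
The effective emission temperature is T_e = [S(1−α)/(4σ)]^¼ = 170.6 K.
Surface: T_s = (7)^¼·T_e = 277.5 K.
Warming: T_s − T_e = 106.9 K.

107 K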